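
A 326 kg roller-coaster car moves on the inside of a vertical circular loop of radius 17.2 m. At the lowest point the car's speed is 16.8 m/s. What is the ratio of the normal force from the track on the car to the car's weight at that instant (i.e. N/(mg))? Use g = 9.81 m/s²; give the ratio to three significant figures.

At the bottom, N − mg = mv²/r, so N = m(v²/r + g) and N/(mg) = v²/(rg) + 1 = (16.8)²/(17.2 × 9.81) + 1 = 1.673 + 1 = 2.673.

2.67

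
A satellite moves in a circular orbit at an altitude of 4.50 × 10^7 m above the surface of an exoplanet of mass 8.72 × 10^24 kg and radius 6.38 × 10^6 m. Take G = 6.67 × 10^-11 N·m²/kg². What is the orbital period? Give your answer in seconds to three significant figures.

96000 s

r = R + h = 6.38 × 10^6 + 4.50 × 10^7 = 5.138 × 10^7 m. Gravity provides the centripetal force: G M m / r² = m v² / r ⇒ v = √(GM/r) = 3365 m/s.
T = 2πr/v = 2π × 5.138 × 10^7 / 3365 = 95950 s.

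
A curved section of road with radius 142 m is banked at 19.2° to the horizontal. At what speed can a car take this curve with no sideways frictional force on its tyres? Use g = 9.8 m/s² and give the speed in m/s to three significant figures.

On a frictionless banked curve, N sinθ = mv²/r and N cosθ = mg, so tanθ = v²/(rg).
v = √(r g tanθ) = √(142 × 9.8 × tan 19.2°) = √(142 × 9.8 × 0.3482) = √484.6 = 22.01 m/s.

22.0 m/s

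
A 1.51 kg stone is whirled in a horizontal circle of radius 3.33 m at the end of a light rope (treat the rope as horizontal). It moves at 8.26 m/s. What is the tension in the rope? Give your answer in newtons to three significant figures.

The tension is the only horizontal force, so it supplies the full centripetal force: T = m v²/r = 1.51 × (8.260)²/3.33 = 1.51 × 68.23/3.33 = 30.94 N.

30.9 N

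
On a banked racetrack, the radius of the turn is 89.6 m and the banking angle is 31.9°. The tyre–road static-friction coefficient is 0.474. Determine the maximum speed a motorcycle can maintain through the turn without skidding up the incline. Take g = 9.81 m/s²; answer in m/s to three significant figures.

37.0 m/s

At the maximum speed, friction acts down the slope at its limiting value f = μN. Radially (horizontal, toward centre): N sinθ + μN cosθ = mv²/r. Vertically: N cosθ − μN sinθ = mg.
Dividing: v² = r g (sinθ + μcosθ)/(cosθ − μsinθ).
sinθ + μcosθ = 0.5284 + 0.474×0.8490 = 0.9309; cosθ − μsinθ = 0.8490 − 0.474×0.5284 = 0.5985.
v² = 89.6 × 9.81 × 0.9309/0.5985 = 1367 m²/s², so v = 36.97 m/s.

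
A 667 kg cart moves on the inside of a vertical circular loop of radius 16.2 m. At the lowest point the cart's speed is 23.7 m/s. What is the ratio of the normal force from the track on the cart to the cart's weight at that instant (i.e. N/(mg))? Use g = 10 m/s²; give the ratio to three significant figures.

4.47

At the bottom, N − mg = mv²/r, so N = m(v²/r + g) and N/(mg) = v²/(rg) + 1 = (23.7)²/(16.2 × 10.0) + 1 = 3.467 + 1 = 4.467.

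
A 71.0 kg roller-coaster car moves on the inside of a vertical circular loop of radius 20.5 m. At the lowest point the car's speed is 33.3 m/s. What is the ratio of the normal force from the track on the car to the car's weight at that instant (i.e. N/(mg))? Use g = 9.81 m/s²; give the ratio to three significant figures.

6.51

At the bottom, N − mg = mv²/r, so N = m(v²/r + g) and N/(mg) = v²/(rg) + 1 = (33.3)²/(20.5 × 9.81) + 1 = 5.514 + 1 = 6.514.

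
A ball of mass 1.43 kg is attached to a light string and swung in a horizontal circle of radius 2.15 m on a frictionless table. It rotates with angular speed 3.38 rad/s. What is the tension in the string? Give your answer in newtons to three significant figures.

v = ωr = 3.38 × 2.15 = 7.267 m/s.
The tension is the only horizontal force, so it supplies the full centripetal force: T = m v²/r = 1.43 × (7.267)²/2.15 = 1.43 × 52.81/2.15 = 35.12 N.

35.1 N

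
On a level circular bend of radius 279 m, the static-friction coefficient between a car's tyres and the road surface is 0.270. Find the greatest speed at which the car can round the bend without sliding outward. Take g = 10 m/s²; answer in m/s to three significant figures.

Friction provides the centripetal force on a flat curve. At maximum speed it is at its limiting value: μ_s m g = m v²/r.
Mass cancels: v_max = √(μ_s g r) = √(0.270 × 10.0 × 279) = √753.3 = 27.45 m/s.

27.4 m/s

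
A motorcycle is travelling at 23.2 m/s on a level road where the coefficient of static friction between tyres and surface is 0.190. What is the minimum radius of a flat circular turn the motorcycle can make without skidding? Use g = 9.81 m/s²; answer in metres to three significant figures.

289 m

At the limit, μ_s m g = m v²/r, so r_min = v²/(μ_s g) = (23.2)²/(0.190 × 9.81) = 538.2/1.864 = 288.8 m.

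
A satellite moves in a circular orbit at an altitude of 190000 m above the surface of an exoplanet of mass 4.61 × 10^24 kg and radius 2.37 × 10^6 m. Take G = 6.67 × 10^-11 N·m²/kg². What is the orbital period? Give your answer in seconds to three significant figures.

r = R + h = 2.37 × 10^6 + 190000 = 2.560 × 10^6 m. Gravity provides the centripetal force: G M m / r² = m v² / r ⇒ v = √(GM/r) = 10960 m/s.
T = 2πr/v = 2π × 2.560 × 10^6 / 10960 = 1468 s.

1470 s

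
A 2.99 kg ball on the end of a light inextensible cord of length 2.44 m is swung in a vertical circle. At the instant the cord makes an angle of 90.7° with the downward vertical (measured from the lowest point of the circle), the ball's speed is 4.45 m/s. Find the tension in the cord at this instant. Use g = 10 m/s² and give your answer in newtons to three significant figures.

Take the radial direction toward the centre of the circle as positive. The component of the weight along the string toward the centre is −mg cos φ (φ measured from the bottom), so Newton's second law along the string gives T − mg cos φ = m v²/r.
cos 90.7° = -0.01222, so T = m(v²/r + g cos φ) = 2.99 × ((4.45)²/2.44 + 10.0 × -0.01222) = 2.99 × (8.116 + (-0.1222)) = 2.99 × 7.994 = 23.90 N.

23.9 N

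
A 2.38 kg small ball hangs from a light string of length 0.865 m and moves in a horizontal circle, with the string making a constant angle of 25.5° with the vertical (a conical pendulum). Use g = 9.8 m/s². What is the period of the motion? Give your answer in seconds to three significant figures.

r = L sinθ = 0.3724 m. From T sinθ = mω²r and T cosθ = mg: tanθ = ω²r/g, so ω² = g tanθ / r = g/(L cosθ).
ω = √(g/(L cosθ)) = √(9.8/(0.865 × 0.9026)) = √12.55 = 3.543 rad/s.
Period = 2π/ω = 1.773 s.

1.77 s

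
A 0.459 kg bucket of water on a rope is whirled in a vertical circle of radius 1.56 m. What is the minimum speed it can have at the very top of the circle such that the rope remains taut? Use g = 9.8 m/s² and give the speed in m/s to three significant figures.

At the top, both weight mg and T point toward the centre: T + mg = mv²/r.
At minimum speed T → 0, so mg = mv_min²/r ⇒ v_min = √(g r) = √(9.8 × 1.56) = 3.910 m/s.

3.91 m/s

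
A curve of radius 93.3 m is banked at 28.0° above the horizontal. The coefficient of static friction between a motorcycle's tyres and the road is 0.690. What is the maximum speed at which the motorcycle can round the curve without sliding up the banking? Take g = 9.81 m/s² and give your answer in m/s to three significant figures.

At the maximum speed, friction acts down the slope at its limiting value f = μN. Radially (horizontal, toward centre): N sinθ + μN cosθ = mv²/r. Vertically: N cosθ − μN sinθ = mg.
Dividing: v² = r g (sinθ + μcosθ)/(cosθ − μsinθ).
sinθ + μcosθ = 0.4695 + 0.690×0.8829 = 1.079; cosθ − μsinθ = 0.8829 − 0.690×0.4695 = 0.5590.
v² = 93.3 × 9.81 × 1.079/0.5590 = 1766 m²/s², so v = 42.03 m/s.

42.0 m/s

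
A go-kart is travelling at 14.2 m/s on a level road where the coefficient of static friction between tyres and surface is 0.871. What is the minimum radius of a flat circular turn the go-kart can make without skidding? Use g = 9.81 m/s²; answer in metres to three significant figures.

23.6 m

At the limit, μ_s m g = m v²/r, so r_min = v²/(μ_s g) = (14.2)²/(0.871 × 9.81) = 201.6/8.545 = 23.60 m.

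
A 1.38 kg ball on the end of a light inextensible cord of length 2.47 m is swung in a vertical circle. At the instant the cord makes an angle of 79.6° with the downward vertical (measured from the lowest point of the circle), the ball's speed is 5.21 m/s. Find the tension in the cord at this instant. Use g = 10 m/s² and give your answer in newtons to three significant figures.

17.7 N

Take the radial direction toward the centre of the circle as positive. The component of the weight along the string toward the centre is −mg cos φ (φ measured from the bottom), so Newton's second law along the string gives T − mg cos φ = m v²/r.
cos 79.6° = 0.1805, so T = m(v²/r + g cos φ) = 1.38 × ((5.21)²/2.47 + 10.0 × 0.1805) = 1.38 × (10.99 + (1.805)) = 1.38 × 12.79 = 17.66 N.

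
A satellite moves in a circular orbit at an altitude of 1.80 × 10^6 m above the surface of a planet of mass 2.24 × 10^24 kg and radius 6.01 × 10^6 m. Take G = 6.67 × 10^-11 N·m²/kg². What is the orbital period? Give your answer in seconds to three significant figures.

11200 s

r = R + h = 6.01 × 10^6 + 1.80 × 10^6 = 7.810 × 10^6 m. Gravity provides the centripetal force: G M m / r² = m v² / r ⇒ v = √(GM/r) = 4374 m/s.
T = 2πr/v = 2π × 7.810 × 10^6 / 4374 = 11220 s.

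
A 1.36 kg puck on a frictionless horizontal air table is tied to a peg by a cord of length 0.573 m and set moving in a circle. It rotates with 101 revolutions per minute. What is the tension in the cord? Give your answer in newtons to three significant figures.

ω = 101 rev/min × 2π/60 = 10.58 rad/s, so v = ωr = 10.58 × 0.573 = 6.060 m/s.
The tension is the only horizontal force, so it supplies the full centripetal force: T = m v²/r = 1.36 × (6.060)²/0.573 = 1.36 × 36.73/0.573 = 87.18 N.

87.2 N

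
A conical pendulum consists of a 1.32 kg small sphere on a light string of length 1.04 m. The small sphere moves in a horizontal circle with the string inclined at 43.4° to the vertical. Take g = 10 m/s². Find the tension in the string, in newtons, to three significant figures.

Vertically the bob has no acceleration, so T cosθ = mg.
T = mg/cosθ = 1.32 × 10.0 / cos 43.4° = 13.20/0.7266 = 18.17 N.

18.2 N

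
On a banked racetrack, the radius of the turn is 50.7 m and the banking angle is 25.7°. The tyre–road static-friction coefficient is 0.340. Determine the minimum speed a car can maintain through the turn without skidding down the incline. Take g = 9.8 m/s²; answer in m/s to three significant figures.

At the minimum speed, friction acts up the slope at its limiting value f = μN. Radially (horizontal, toward centre): N sinθ − μN cosθ = mv²/r. Vertically: N cosθ + μN sinθ = mg.
Dividing: v² = r g (sinθ − μcosθ)/(cosθ + μsinθ).
sinθ − μcosθ = 0.4337 − 0.340×0.9011 = 0.1273; cosθ + μsinθ = 0.9011 + 0.340×0.4337 = 1.049.
v² = 50.7 × 9.8 × 0.1273/1.049 = 60.32 m²/s², so v = 7.767 m/s.

7.77 m/s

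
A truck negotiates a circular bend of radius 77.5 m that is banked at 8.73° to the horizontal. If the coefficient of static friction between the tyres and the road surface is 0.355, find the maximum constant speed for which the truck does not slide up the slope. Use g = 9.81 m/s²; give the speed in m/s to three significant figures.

20.2 m/s

At the maximum speed, friction acts down the slope at its limiting value f = μN. Radially (horizontal, toward centre): N sinθ + μN cosθ = mv²/r. Vertically: N cosθ − μN sinθ = mg.
Dividing: v² = r g (sinθ + μcosθ)/(cosθ − μsinθ).
sinθ + μcosθ = 0.1518 + 0.355×0.9884 = 0.5027; cosθ − μsinθ = 0.9884 − 0.355×0.1518 = 0.9345.
v² = 77.5 × 9.81 × 0.5027/0.9345 = 408.9 m²/s², so v = 20.22 m/s.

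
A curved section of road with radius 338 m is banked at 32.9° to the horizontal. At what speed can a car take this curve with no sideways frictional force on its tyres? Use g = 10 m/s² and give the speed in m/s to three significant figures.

On a frictionless banked curve, N sinθ = mv²/r and N cosθ = mg, so tanθ = v²/(rg).
v = √(r g tanθ) = √(338 × 10.0 × tan 32.9°) = √(338 × 10.0 × 0.6469) = √2187 = 46.76 m/s.

46.8 m/s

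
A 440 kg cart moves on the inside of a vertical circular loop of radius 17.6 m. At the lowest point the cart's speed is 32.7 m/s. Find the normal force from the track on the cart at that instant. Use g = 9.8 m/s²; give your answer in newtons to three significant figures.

At the lowest point, N points up (toward the centre) and the weight mg points down (away from the centre), so the net inward force is N − mg = mv²/r.
N = m(v²/r + g) = 440 × ((32.7)²/17.6 + 9.8) = 440 × (60.76 + 9.8) = 440 × 70.56 = 31040 N.

31000 N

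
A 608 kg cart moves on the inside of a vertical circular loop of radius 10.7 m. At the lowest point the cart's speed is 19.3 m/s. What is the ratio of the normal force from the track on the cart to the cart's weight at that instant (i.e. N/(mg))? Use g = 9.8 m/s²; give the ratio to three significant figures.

At the bottom, N − mg = mv²/r, so N = m(v²/r + g) and N/(mg) = v²/(rg) + 1 = (19.3)²/(10.7 × 9.8) + 1 = 3.552 + 1 = 4.552.

4.55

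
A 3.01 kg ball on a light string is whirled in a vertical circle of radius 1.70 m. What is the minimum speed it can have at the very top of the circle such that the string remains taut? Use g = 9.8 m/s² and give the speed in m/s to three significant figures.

At the top, both weight mg and T point toward the centre: T + mg = mv²/r.
At minimum speed T → 0, so mg = mv_min²/r ⇒ v_min = √(g r) = √(9.8 × 1.70) = 4.082 m/s.

4.08 m/s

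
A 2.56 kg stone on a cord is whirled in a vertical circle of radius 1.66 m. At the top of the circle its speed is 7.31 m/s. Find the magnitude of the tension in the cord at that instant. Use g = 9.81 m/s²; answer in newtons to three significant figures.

At the top, both T and the weight mg point inward (toward the centre), so T + mg = mv²/r.
T = m(v²/r − g) = 2.56 × ((7.31)²/1.66 − 9.81) = 2.56 × (32.19 − 9.81) = 2.56 × 22.38 = 57.29 N.

57.3 N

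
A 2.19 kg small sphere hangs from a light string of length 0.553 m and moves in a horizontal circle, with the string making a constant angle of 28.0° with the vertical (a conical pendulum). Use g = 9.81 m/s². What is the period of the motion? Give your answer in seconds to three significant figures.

1.40 s

r = L sinθ = 0.2596 m. From T sinθ = mω²r and T cosθ = mg: tanθ = ω²r/g, so ω² = g tanθ / r = g/(L cosθ).
ω = √(g/(L cosθ)) = √(9.81/(0.553 × 0.8829)) = √20.09 = 4.482 rad/s.
Period = 2π/ω = 1.402 s.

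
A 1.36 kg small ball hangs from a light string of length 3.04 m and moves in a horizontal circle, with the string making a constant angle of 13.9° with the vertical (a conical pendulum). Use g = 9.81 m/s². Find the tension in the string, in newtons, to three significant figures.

Vertically the bob has no acceleration, so T cosθ = mg.
T = mg/cosθ = 1.36 × 9.81 / cos 13.9° = 13.34/0.9707 = 13.74 N.

13.7 N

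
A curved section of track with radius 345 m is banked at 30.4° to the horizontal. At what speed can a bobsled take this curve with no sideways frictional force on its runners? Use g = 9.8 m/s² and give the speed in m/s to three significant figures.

On a frictionless banked curve, N sinθ = mv²/r and N cosθ = mg, so tanθ = v²/(rg).
v = √(r g tanθ) = √(345 × 9.8 × tan 30.4°) = √(345 × 9.8 × 0.5867) = √1984 = 44.54 m/s.

44.5 m/s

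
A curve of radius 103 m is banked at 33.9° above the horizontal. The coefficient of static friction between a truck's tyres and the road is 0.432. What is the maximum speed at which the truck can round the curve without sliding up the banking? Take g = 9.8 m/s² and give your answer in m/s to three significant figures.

At the maximum speed, friction acts down the slope at its limiting value f = μN. Radially (horizontal, toward centre): N sinθ + μN cosθ = mv²/r. Vertically: N cosθ − μN sinθ = mg.
Dividing: v² = r g (sinθ + μcosθ)/(cosθ − μsinθ).
sinθ + μcosθ = 0.5577 + 0.432×0.8300 = 0.9163; cosθ − μsinθ = 0.8300 − 0.432×0.5577 = 0.5891.
v² = 103 × 9.8 × 0.9163/0.5891 = 1570 m²/s², so v = 39.63 m/s.

39.6 m/s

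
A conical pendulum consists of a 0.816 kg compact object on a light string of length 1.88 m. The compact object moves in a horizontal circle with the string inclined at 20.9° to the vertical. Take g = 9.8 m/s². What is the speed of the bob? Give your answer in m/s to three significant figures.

1.58 m/s

The radius of the circle is r = L sinθ = 1.88 × sin 20.9° = 0.6707 m.
Horizontally T sinθ = mv²/r and vertically T cosθ = mg, so tanθ = v²/(rg).
v = √(r g tanθ) = √(0.6707 × 9.8 × 0.3819) = √2.510 = 1.584 m/s.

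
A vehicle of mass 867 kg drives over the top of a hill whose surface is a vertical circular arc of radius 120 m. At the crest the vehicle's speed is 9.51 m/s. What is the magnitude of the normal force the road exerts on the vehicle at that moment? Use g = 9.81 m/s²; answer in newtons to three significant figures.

7850 N

At the crest the centripetal acceleration points downward (toward the centre of the arc), so mg − N = mv²/r.
N = m(g − v²/r) = 867 × (9.81 − (9.51)²/120) = 867 × (9.81 − 0.7537) = 867 × 9.056 = 7852 N.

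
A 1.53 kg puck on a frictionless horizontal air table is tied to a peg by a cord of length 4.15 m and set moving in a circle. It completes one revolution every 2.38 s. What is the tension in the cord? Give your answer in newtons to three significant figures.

44.3 N

v = 2πr/T = 2π × 4.15/2.38 = 10.96 m/s.
The tension is the only horizontal force, so it supplies the full centripetal force: T = m v²/r = 1.53 × (10.96)²/4.15 = 1.53 × 120.0/4.15 = 44.25 N.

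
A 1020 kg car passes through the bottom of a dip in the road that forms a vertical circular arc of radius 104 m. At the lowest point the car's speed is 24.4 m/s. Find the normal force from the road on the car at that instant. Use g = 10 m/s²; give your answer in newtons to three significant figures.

At the lowest point, N points up (toward the centre) and the weight mg points down (away from the centre), so the net inward force is N − mg = mv²/r.
N = m(v²/r + g) = 1020 × ((24.4)²/104 + 10.0) = 1020 × (5.725 + 10.0) = 1020 × 15.72 = 16040 N.

16000 N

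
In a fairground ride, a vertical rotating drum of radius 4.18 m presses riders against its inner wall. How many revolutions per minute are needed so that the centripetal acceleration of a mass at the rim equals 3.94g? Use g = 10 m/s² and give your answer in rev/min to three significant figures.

29.3 rev/min

Require ω²r = 3.94g, so ω = √(3.94 × 10.0/4.18) = 3.070 rad/s.
In rev/min: ω × 60/(2π) = 3.070 × 60/(2π) = 29.32 rev/min.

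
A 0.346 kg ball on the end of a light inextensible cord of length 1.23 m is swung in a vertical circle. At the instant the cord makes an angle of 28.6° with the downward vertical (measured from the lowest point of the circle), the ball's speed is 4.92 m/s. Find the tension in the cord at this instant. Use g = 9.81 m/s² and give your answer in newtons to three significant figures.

9.79 N

Take the radial direction toward the centre of the circle as positive. The component of the weight along the string toward the centre is −mg cos φ (φ measured from the bottom), so Newton's second law along the string gives T − mg cos φ = m v²/r.
cos 28.6° = 0.8780, so T = m(v²/r + g cos φ) = 0.346 × ((4.92)²/1.23 + 9.81 × 0.8780) = 0.346 × (19.68 + (8.613)) = 0.346 × 28.29 = 9.789 N.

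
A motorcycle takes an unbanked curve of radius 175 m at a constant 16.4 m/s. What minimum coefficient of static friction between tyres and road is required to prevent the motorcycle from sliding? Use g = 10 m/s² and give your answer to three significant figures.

0.154

Friction provides the centripetal force: μ_s m g = m v²/r, so μ_s = v²/(g r) = (16.40)²/(10.0 × 175) = 269.0/1750 = 0.1537.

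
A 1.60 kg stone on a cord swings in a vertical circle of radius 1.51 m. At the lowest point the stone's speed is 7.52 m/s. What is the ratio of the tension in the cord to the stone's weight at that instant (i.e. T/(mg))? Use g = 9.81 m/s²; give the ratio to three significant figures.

4.82

At the bottom, T − mg = mv²/r, so T = m(v²/r + g) and T/(mg) = v²/(rg) + 1 = (7.52)²/(1.51 × 9.81) + 1 = 3.818 + 1 = 4.818.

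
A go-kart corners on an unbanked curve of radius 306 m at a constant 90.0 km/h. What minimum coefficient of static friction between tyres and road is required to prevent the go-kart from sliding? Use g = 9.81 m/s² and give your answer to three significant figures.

0.208

v = 90.0/3.6 = 25.00 m/s.
Friction provides the centripetal force: μ_s m g = m v²/r, so μ_s = v²/(g r) = (25.00)²/(9.81 × 306) = 625.0/3002 = 0.2082.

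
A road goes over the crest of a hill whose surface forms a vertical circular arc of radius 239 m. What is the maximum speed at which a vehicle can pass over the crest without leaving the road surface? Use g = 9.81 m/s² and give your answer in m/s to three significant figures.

48.4 m/s

At the crest the centre of the circle is below the vehicle, so the net downward (centripetal) force is mg − N = mv²/r.
The vehicle leaves the road when N → 0, giving v_max = √(g r) = √(9.81 × 239) = 48.42 m/s.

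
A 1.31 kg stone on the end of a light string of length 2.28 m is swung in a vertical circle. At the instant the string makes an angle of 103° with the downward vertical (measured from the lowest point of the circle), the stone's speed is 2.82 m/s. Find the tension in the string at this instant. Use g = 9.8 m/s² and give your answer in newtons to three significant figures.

1.68 N

Take the radial direction toward the centre of the circle as positive. The component of the weight along the string toward the centre is −mg cos φ (φ measured from the bottom), so Newton's second law along the string gives T − mg cos φ = m v²/r.
cos 103° = -0.2250, so T = m(v²/r + g cos φ) = 1.31 × ((2.82)²/2.28 + 9.8 × -0.2250) = 1.31 × (3.488 + (-2.205)) = 1.31 × 1.283 = 1.681 N.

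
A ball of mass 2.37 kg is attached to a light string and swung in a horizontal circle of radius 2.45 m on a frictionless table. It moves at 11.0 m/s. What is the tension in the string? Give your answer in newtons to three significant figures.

The tension is the only horizontal force, so it supplies the full centripetal force: T = m v²/r = 2.37 × (11.00)²/2.45 = 2.37 × 121.0/2.45 = 117.0 N.

117 N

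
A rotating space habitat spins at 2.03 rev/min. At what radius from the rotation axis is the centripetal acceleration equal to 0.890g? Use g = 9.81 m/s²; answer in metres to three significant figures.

193 m

ω = 2.03 rev/min × 2π/60 = 0.2126 rad/s.
a_c = ω²r = 0.890g ⇒ r = 0.890 × 9.81 / (0.2126)² = 8.731/0.04519 = 193.2 m.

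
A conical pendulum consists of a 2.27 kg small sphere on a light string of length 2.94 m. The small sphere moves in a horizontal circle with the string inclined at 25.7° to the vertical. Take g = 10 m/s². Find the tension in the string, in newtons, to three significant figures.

25.2 N

Vertically the bob has no acceleration, so T cosθ = mg.
T = mg/cosθ = 2.27 × 10.0 / cos 25.7° = 22.70/0.9011 = 25.19 N.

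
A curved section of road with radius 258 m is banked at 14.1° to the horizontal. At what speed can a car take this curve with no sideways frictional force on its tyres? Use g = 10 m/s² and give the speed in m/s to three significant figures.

On a frictionless banked curve, N sinθ = mv²/r and N cosθ = mg, so tanθ = v²/(rg).
v = √(r g tanθ) = √(258 × 10.0 × tan 14.1°) = √(258 × 10.0 × 0.2512) = √648.1 = 25.46 m/s.

25.5 m/s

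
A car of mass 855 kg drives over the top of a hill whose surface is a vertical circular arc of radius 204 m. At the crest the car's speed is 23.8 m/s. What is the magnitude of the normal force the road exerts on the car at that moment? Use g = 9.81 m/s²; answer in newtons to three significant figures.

At the crest the centripetal acceleration points downward (toward the centre of the arc), so mg − N = mv²/r.
N = m(g − v²/r) = 855 × (9.81 − (23.8)²/204) = 855 × (9.81 − 2.777) = 855 × 7.033 = 6014 N.

6010 N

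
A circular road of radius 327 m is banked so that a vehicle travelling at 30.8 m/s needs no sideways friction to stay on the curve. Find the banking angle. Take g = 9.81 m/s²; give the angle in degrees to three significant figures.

For a frictionless banked turn: horizontally N sinθ = mv²/r and vertically N cosθ = mg.
Dividing: tanθ = v²/(r g) = (30.8)²/(327 × 9.81) = 948.6/3208 = 0.2957.
θ = arctan(0.2957) = 16.47°.

16.5°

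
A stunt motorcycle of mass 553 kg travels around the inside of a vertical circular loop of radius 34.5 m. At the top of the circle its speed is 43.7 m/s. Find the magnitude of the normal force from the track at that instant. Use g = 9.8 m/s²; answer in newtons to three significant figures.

25200 N

At the top, both N and the weight mg point inward (toward the centre), so N + mg = mv²/r.
N = m(v²/r − g) = 553 × ((43.7)²/34.5 − 9.8) = 553 × (55.35 − 9.8) = 553 × 45.55 = 25190 N.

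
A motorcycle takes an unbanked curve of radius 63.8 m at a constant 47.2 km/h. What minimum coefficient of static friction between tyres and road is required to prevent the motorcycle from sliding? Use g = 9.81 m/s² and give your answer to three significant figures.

v = 47.2/3.6 = 13.11 m/s.
Friction provides the centripetal force: μ_s m g = m v²/r, so μ_s = v²/(g r) = (13.11)²/(9.81 × 63.8) = 171.9/625.9 = 0.2747.

0.275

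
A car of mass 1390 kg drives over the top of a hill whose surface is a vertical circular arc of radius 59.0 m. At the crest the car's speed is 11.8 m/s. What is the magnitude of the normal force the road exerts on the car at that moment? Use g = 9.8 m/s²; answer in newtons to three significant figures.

At the crest the centripetal acceleration points downward (toward the centre of the arc), so mg − N = mv²/r.
N = m(g − v²/r) = 1390 × (9.8 − (11.8)²/59.0) = 1390 × (9.8 − 2.360) = 1390 × 7.440 = 10340 N.

10300 N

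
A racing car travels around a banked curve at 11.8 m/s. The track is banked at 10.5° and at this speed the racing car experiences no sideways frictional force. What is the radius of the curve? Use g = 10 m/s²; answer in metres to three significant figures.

75.1 m

Frictionless banking: tanθ = v²/(rg), so r = v²/(g tanθ).
r = (11.8)²/(10.0 × tan 10.5°) = 139.2/(10.0 × 0.1853) = 139.2/1.853 = 75.13 m.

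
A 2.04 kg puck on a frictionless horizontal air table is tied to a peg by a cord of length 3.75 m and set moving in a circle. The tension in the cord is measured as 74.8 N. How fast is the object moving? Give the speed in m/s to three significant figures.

11.7 m/s

T = m v²/r ⇒ v = √(T r / m) = √(74.8 × 3.75 / 2.04) = √137.5 = 11.73 m/s.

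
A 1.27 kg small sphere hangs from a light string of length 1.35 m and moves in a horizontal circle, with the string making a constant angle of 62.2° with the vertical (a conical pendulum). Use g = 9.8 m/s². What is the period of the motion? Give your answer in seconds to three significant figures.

r = L sinθ = 1.194 m. From T sinθ = mω²r and T cosθ = mg: tanθ = ω²r/g, so ω² = g tanθ / r = g/(L cosθ).
ω = √(g/(L cosθ)) = √(9.8/(1.35 × 0.4664)) = √15.56 = 3.945 rad/s.
Period = 2π/ω = 1.593 s.

1.59 s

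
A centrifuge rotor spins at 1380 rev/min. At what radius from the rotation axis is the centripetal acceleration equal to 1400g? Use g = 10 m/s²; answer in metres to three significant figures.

ω = 1380 rev/min × 2π/60 = 144.5 rad/s.
a_c = ω²r = 1400g ⇒ r = 1400 × 10.0 / (144.5)² = 14000/20880 = 0.6704 m.

0.670 m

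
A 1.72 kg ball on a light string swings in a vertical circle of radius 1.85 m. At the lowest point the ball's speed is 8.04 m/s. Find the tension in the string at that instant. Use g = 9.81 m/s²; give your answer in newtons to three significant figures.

At the lowest point, T points up (toward the centre) and the weight mg points down (away from the centre), so the net inward force is T − mg = mv²/r.
T = m(v²/r + g) = 1.72 × ((8.04)²/1.85 + 9.81) = 1.72 × (34.94 + 9.81) = 1.72 × 44.75 = 76.97 N.

77.0 N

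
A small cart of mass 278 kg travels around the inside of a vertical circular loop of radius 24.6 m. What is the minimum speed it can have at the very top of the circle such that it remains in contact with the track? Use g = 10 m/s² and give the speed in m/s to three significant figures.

At the top, both weight mg and N point toward the centre: N + mg = mv²/r.
At minimum speed N → 0, so mg = mv_min²/r ⇒ v_min = √(g r) = √(10.0 × 24.6) = 15.68 m/s.

15.7 m/s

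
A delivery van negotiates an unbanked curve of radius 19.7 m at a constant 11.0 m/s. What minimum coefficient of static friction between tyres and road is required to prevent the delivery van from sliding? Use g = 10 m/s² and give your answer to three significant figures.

Friction provides the centripetal force: μ_s m g = m v²/r, so μ_s = v²/(g r) = (11.00)²/(10.0 × 19.7) = 121.0/197.0 = 0.6142.

0.614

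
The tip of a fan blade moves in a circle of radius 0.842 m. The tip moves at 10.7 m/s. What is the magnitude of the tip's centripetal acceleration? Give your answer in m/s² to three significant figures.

a_c = v²/r = (10.70)²/0.842 = 114.5/0.842 = 136.0 m/s².

136 m/s²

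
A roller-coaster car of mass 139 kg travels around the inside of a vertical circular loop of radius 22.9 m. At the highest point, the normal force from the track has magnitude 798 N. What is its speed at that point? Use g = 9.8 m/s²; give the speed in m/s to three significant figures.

18.9 m/s

At the top, N + mg = mv²/r, so v = √(r(N/m + g)) = √(22.9 × (798/139 + 9.8)) = √(22.9 × 15.54) = √355.9 = 18.87 m/s.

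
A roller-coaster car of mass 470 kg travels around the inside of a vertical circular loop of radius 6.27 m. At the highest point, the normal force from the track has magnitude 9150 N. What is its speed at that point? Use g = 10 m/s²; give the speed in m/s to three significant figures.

13.6 m/s

At the top, N + mg = mv²/r, so v = √(r(N/m + g)) = √(6.27 × (9150/470 + 10.0)) = √(6.27 × 29.47) = √184.8 = 13.59 m/s.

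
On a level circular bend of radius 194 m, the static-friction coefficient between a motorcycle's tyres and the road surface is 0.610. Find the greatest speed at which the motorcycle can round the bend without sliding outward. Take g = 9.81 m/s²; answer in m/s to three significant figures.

34.1 m/s

On a flat curve, static friction is the only horizontal force, so it must supply the full centripetal force: μ_s m g = m v²/r.
Mass cancels: v_max = √(μ_s g r) = √(0.610 × 9.81 × 194) = √1161 = 34.07 m/s.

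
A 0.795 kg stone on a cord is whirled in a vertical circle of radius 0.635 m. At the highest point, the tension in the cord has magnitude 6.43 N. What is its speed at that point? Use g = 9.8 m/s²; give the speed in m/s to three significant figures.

At the top, T + mg = mv²/r, so v = √(r(T/m + g)) = √(0.635 × (6.43/0.795 + 9.8)) = √(0.635 × 17.89) = √11.36 = 3.370 m/s.

3.37 m/s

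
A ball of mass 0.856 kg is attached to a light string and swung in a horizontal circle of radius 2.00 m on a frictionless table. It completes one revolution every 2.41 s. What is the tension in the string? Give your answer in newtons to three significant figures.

v = 2πr/T = 2π × 2.00/2.41 = 5.214 m/s.
The tension is the only horizontal force, so it supplies the full centripetal force: T = m v²/r = 0.856 × (5.214)²/2.00 = 0.856 × 27.19/2.00 = 11.64 N.

11.6 N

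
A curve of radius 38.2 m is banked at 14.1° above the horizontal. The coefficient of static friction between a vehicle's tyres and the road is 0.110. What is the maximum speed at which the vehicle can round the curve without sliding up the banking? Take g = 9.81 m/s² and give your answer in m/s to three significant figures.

11.8 m/s

At the maximum speed, friction acts down the slope at its limiting value f = μN. Radially (horizontal, toward centre): N sinθ + μN cosθ = mv²/r. Vertically: N cosθ − μN sinθ = mg.
Dividing: v² = r g (sinθ + μcosθ)/(cosθ − μsinθ).
sinθ + μcosθ = 0.2436 + 0.110×0.9699 = 0.3503; cosθ − μsinθ = 0.9699 − 0.110×0.2436 = 0.9431.
v² = 38.2 × 9.81 × 0.3503/0.9431 = 139.2 m²/s², so v = 11.80 m/s.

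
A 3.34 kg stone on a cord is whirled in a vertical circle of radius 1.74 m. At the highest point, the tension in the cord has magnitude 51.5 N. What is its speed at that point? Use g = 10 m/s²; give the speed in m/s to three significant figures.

6.65 m/s

At the top, T + mg = mv²/r, so v = √(r(T/m + g)) = √(1.74 × (51.5/3.34 + 10.0)) = √(1.74 × 25.42) = √44.23 = 6.651 m/s.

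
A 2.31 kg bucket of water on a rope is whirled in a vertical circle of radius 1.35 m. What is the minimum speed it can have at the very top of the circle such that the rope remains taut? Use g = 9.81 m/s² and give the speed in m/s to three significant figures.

3.64 m/s

At the top, both weight mg and T point toward the centre: T + mg = mv²/r.
At minimum speed T → 0, so mg = mv_min²/r ⇒ v_min = √(g r) = √(9.81 × 1.35) = 3.639 m/s.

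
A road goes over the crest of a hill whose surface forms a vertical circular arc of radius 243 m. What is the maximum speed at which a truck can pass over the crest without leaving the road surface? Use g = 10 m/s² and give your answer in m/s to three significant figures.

At the crest the centre of the circle is below the truck, so the net downward (centripetal) force is mg − N = mv²/r.
The truck leaves the road when N → 0, giving v_max = √(g r) = √(10.0 × 243) = 49.30 m/s.

49.3 m/s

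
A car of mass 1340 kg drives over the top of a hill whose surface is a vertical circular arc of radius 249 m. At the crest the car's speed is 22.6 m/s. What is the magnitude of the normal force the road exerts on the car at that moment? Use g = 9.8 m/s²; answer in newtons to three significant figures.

At the crest the centripetal acceleration points downward (toward the centre of the arc), so mg − N = mv²/r.
N = m(g − v²/r) = 1340 × (9.8 − (22.6)²/249) = 1340 × (9.8 − 2.051) = 1340 × 7.749 = 10380 N.

10400 N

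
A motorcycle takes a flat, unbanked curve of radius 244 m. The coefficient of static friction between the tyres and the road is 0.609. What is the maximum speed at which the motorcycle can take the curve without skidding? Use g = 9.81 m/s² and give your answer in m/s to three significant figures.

38.2 m/s

The only inward force on a level bend is static friction, so at the limit f_s = μ_s N = μ_s m g = m v²/r.
Mass cancels: v_max = √(μ_s g r) = √(0.609 × 9.81 × 244) = √1458 = 38.18 m/s.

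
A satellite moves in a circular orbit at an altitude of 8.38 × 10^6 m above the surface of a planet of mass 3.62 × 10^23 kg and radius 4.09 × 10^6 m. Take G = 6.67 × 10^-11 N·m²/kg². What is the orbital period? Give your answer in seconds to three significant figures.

r = R + h = 4.09 × 10^6 + 8.38 × 10^6 = 1.247 × 10^7 m. Gravity provides the centripetal force: G M m / r² = m v² / r ⇒ v = √(GM/r) = 1392 m/s.
T = 2πr/v = 2π × 1.247 × 10^7 / 1392 = 56310 s.

56300 s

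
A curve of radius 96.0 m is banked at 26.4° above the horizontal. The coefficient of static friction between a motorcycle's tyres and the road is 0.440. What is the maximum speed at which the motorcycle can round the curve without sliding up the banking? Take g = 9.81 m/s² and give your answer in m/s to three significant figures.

At the maximum speed, friction acts down the slope at its limiting value f = μN. Radially (horizontal, toward centre): N sinθ + μN cosθ = mv²/r. Vertically: N cosθ − μN sinθ = mg.
Dividing: v² = r g (sinθ + μcosθ)/(cosθ − μsinθ).
sinθ + μcosθ = 0.4446 + 0.440×0.8957 = 0.8387; cosθ − μsinθ = 0.8957 − 0.440×0.4446 = 0.7001.
v² = 96.0 × 9.81 × 0.8387/0.7001 = 1128 m²/s², so v = 33.59 m/s.

33.6 m/s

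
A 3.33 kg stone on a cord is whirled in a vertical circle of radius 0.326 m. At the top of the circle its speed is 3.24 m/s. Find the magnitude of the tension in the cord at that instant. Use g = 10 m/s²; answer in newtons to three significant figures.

At the top, both T and the weight mg point inward (toward the centre), so T + mg = mv²/r.
T = m(v²/r − g) = 3.33 × ((3.24)²/0.326 − 10.0) = 3.33 × (32.20 − 10.0) = 3.33 × 22.20 = 73.93 N.

73.9 N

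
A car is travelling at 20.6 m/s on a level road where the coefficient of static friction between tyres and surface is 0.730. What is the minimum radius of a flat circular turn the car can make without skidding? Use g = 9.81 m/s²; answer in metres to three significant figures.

59.3 m

At the limit, μ_s m g = m v²/r, so r_min = v²/(μ_s g) = (20.6)²/(0.730 × 9.81) = 424.4/7.161 = 59.26 m.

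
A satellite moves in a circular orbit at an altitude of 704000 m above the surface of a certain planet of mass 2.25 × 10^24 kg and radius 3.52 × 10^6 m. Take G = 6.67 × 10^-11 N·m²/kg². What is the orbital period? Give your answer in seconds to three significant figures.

4450 s

r = R + h = 3.52 × 10^6 + 704000 = 4.224 × 10^6 m. Gravity provides the centripetal force: G M m / r² = m v² / r ⇒ v = √(GM/r) = 5961 m/s.
T = 2πr/v = 2π × 4.224 × 10^6 / 5961 = 4453 s.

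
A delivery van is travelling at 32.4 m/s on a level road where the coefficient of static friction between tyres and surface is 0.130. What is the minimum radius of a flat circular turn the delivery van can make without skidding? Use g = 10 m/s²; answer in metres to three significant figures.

At the limit, μ_s m g = m v²/r, so r_min = v²/(μ_s g) = (32.4)²/(0.130 × 10.0) = 1050/1.300 = 807.5 m.

808 m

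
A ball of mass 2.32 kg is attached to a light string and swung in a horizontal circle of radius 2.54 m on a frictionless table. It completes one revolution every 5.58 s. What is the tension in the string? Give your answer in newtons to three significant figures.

7.47 N

v = 2πr/T = 2π × 2.54/5.58 = 2.860 m/s.
The tension is the only horizontal force, so it supplies the full centripetal force: T = m v²/r = 2.32 × (2.860)²/2.54 = 2.32 × 8.180/2.54 = 7.472 N.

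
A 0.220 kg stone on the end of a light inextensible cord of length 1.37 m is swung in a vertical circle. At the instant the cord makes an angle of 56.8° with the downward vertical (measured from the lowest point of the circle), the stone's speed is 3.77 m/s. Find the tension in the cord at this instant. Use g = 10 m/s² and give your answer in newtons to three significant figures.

3.49 N

Take the radial direction toward the centre of the circle as positive. The component of the weight along the string toward the centre is −mg cos φ (φ measured from the bottom), so Newton's second law along the string gives T − mg cos φ = m v²/r.
cos 56.8° = 0.5476, so T = m(v²/r + g cos φ) = 0.220 × ((3.77)²/1.37 + 10.0 × 0.5476) = 0.220 × (10.37 + (5.476)) = 0.220 × 15.85 = 3.487 N.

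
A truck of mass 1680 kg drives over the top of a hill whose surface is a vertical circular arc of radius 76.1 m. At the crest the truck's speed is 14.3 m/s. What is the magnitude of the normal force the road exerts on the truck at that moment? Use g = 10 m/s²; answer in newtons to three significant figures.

12300 N

At the crest the centripetal acceleration points downward (toward the centre of the arc), so mg − N = mv²/r.
N = m(g − v²/r) = 1680 × (10.0 − (14.3)²/76.1) = 1680 × (10.0 − 2.687) = 1680 × 7.313 = 12290 N.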